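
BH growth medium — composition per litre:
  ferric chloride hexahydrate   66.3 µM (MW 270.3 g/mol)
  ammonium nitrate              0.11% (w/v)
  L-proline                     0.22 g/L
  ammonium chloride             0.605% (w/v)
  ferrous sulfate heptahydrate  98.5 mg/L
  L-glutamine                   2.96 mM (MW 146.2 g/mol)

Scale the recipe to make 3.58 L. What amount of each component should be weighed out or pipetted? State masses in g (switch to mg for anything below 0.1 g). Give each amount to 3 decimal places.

Working volume: 3.58 L.
ferric chloride hexahydrate: 66.3 µmol/L × 270.3 g/mol × 3.58 L ÷ 1000 = 64.157 mg
ammonium nitrate: 0.11 g per 100 mL × 3580 mL ÷ 100 = 3.938 g
L-proline: 0.22 g/L × 3.58 L = 0.788 g
ammonium chloride: 0.605 g per 100 mL × 3580 mL ÷ 100 = 21.659 g
ferrous sulfate heptahydrate: 98.5 mg/L × 3.58 L = 352.63 mg = 0.353 g
L-glutamine: 2.96 mmol/L × 146.2 g/mol × 3.58 L ÷ 1000 = 1.549 g

ferric chloride hexahydrate 64.157 mg; ammonium nitrate 3.938 g; L-proline 0.788 g; ammonium chloride 21.659 g; ferrous sulfate heptahydrate 0.353 g; L-glutamine 1.549 g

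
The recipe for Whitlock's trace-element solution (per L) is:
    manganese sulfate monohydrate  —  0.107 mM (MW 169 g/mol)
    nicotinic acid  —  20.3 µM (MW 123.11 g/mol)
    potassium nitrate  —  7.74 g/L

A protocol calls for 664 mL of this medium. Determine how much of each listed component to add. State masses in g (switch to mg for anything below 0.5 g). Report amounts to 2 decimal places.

manganese sulfate monohydrate 12.01 mg; nicotinic acid 1.66 mg; potassium nitrate 5.14 g

Working volume: 664 mL = 0.664 L.
manganese sulfate monohydrate: 0.107 mmol/L × 169 mg/mmol × 0.664 L = 12.01 mg
nicotinic acid: 20.3 µmol/L × 123.11 g/mol × 0.664 L ÷ 1000 = 1.66 mg
potassium nitrate: 7.74 g/L × 0.664 L = 5.14 g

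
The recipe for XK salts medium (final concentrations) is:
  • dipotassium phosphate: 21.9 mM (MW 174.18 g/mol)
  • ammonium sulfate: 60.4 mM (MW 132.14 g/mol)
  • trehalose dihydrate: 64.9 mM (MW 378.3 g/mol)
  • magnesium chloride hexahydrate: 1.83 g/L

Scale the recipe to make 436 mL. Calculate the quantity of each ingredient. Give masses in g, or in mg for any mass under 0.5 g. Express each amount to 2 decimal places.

Working volume: 436 mL = 0.436 L.
dipotassium phosphate: 21.9 mmol/L × 174.18 g/mol × 0.436 L ÷ 1000 = 1.66 g
ammonium sulfate: 60.4 mmol/L × 132.14 g/mol × 0.436 L ÷ 1000 = 3.48 g
trehalose dihydrate: 64.9 mmol/L × 378.3 g/mol × 0.436 L ÷ 1000 = 10.70 g
magnesium chloride hexahydrate: 1.83 g/L × 0.436 L = 0.80 g

dipotassium phosphate 1.66 g; ammonium sulfate 3.48 g; trehalose dihydrate 10.70 g; magnesium chloride hexahydrate 0.80 g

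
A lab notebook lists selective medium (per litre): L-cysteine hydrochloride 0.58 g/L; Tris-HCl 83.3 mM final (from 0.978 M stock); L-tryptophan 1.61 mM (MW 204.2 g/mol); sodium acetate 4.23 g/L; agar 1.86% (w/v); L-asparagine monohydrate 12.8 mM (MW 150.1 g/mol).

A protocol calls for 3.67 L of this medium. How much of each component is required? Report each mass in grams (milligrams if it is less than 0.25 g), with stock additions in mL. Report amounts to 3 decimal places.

L-cysteine hydrochloride 2.129 g; Tris-HCl 312.588 mL; L-tryptophan 1.207 g; sodium acetate 15.524 g; agar 68.262 g; L-asparagine monohydrate 7.051 g

Working volume: 3.67 L.
L-cysteine hydrochloride: 0.58 g/L × 3.67 L = 2.129 g
Tris-HCl: V = C2·V2/C1 = 83.3 mM × 3670 mL ÷ 978 mM = 312.588 mL
L-tryptophan: 1.61 mmol/L × 204.2 g/mol × 3.67 L ÷ 1000 = 1.207 g
sodium acetate: 4.23 g/L × 3.67 L = 15.524 g
agar: 1.86% w/v = 18.6 g/L → 18.6 × 3.67 L = 68.262 g
L-asparagine monohydrate: 12.8 mmol/L × 150.1 g/mol × 3.67 L ÷ 1000 = 7.051 g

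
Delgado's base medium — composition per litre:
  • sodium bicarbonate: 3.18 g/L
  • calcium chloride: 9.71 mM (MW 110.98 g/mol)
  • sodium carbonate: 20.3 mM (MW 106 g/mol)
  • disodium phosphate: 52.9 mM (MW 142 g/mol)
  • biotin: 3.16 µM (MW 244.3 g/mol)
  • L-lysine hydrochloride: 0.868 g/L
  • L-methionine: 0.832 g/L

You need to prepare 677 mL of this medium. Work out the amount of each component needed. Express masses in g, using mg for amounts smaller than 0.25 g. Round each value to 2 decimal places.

Working volume: 677 mL = 0.677 L.
sodium bicarbonate: 3.18 g/L × 0.677 L = 2.15 g
calcium chloride: 9.71 mmol/L × 110.98 g/mol × 0.677 L ÷ 1000 = 0.73 g
sodium carbonate: 20.3 mmol/L × 106 g/mol × 0.677 L ÷ 1000 = 1.46 g
disodium phosphate: 52.9 mmol/L × 142 g/mol × 0.677 L ÷ 1000 = 5.09 g
biotin: 3.16 µmol/L × 244.3 g/mol × 0.677 L ÷ 1000 = 0.52 mg
L-lysine hydrochloride: 0.868 g/L × 0.677 L = 0.59 g
L-methionine: 0.832 g/L × 0.677 L = 0.56 g

sodium bicarbonate 2.15 g; calcium chloride 0.73 g; sodium carbonate 1.46 g; disodium phosphate 5.09 g; biotin 0.52 mg; L-lysine hydrochloride 0.59 g; L-methionine 0.56 g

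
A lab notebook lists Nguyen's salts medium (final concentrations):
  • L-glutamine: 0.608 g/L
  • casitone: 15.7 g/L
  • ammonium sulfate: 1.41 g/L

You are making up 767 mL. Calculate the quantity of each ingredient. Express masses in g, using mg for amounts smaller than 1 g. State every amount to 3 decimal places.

L-glutamine 466.336 mg; casitone 12.042 g; ammonium sulfate 1.081 g

Target volume = 767 mL = 0.767 L.
L-glutamine: 0.608 g/L × 0.767 L = 0.466336 g = 466.336 mg
casitone: 15.7 g/L × 0.767 L = 12.042 g
ammonium sulfate: 1.41 g/L × 0.767 L = 1.081 g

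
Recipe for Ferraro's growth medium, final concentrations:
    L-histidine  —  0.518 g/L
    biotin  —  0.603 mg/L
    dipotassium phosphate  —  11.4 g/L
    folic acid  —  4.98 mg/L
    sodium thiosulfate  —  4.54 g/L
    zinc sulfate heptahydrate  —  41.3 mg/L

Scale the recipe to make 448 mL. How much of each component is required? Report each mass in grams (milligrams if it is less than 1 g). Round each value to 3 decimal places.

Target volume = 448 mL = 0.448 L.
L-histidine: 0.518 g/L × 0.448 L = 0.232064 g = 232.064 mg
biotin: 0.603 mg/L × 0.448 L = 0.270 mg
dipotassium phosphate: 11.4 g/L × 0.448 L = 5.107 g
folic acid: 4.98 mg/L × 0.448 L = 2.231 mg
sodium thiosulfate: 4.54 g/L × 0.448 L = 2.034 g
zinc sulfate heptahydrate: 41.3 mg/L × 0.448 L = 18.502 mg

L-histidine 232.064 mg; biotin 0.270 mg; dipotassium phosphate 5.107 g; folic acid 2.231 mg; sodium thiosulfate 2.034 g; zinc sulfate heptahydrate 18.502 mg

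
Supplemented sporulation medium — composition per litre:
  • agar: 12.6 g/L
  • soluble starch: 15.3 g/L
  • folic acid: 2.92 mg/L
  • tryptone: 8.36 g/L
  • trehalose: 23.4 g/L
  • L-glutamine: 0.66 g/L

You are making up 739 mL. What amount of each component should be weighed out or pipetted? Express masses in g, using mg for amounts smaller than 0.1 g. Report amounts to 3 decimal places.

agar 9.311 g; soluble starch 11.307 g; folic acid 2.158 mg; tryptone 6.178 g; trehalose 17.293 g; L-glutamine 0.488 g

Target volume = 739 mL = 0.739 L.
agar: 12.6 g/L × 0.739 L = 9.311 g
soluble starch: 15.3 g/L × 0.739 L = 11.307 g
folic acid: 2.92 mg/L × 0.739 L = 2.158 mg
tryptone: 8.36 g/L × 0.739 L = 6.178 g
trehalose: 23.4 g/L × 0.739 L = 17.293 g
L-glutamine: 0.66 g/L × 0.739 L = 0.488 g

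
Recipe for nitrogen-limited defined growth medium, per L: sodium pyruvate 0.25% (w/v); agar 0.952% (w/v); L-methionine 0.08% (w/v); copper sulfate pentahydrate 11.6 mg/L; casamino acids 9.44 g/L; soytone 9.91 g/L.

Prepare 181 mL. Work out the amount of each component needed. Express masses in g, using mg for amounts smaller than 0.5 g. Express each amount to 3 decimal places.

sodium pyruvate 452.500 mg; agar 1.723 g; L-methionine 144.800 mg; copper sulfate pentahydrate 2.100 mg; casamino acids 1.709 g; soytone 1.794 g

Working volume: 181 mL = 0.181 L.
sodium pyruvate: 0.25% w/v = 2.5 g/L → 2.5 × 0.181 L = 0.4525 g = 452.500 mg
agar: 0.952% w/v = 9.52 g/L → 9.52 × 0.181 L = 1.723 g
L-methionine: 0.08 g per 100 mL × 181 mL ÷ 100 = 0.1448 g = 144.800 mg
copper sulfate pentahydrate: 11.6 mg/L × 0.181 L = 2.100 mg
casamino acids: 9.44 g/L × 0.181 L = 1.709 g
soytone: 9.91 g/L × 0.181 L = 1.794 g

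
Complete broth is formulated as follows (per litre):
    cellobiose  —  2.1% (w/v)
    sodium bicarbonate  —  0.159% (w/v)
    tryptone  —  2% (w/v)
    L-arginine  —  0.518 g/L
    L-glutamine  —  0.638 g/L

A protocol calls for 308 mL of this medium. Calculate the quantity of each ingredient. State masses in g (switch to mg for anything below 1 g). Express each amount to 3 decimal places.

Working volume: 308 mL = 0.308 L.
cellobiose: 2.1% w/v = 21 g/L → 21 × 0.308 L = 6.468 g
sodium bicarbonate: 0.159 g per 100 mL × 308 mL ÷ 100 = 0.48972 g = 489.720 mg
tryptone: 2 g per 100 mL × 308 mL ÷ 100 = 6.160 g
L-arginine: 0.518 g/L × 0.308 L = 0.159544 g = 159.544 mg
L-glutamine: 0.638 g/L × 0.308 L = 0.196504 g = 196.504 mg

cellobiose 6.468 g; sodium bicarbonate 489.720 mg; tryptone 6.160 g; L-arginine 159.544 mg; L-glutamine 196.504 mg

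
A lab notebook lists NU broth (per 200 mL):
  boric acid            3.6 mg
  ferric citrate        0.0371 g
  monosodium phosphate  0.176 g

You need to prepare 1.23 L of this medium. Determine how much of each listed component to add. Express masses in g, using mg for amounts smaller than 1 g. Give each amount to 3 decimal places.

Ratio of target to recipe volume: 1230 / 200 = 6.15.
boric acid: 3.6 mg × (1230 mL / 200 mL) = 22.140 mg
ferric citrate: 0.0371 g × (1230 mL / 200 mL) = 0.228165 g = 228.165 mg
monosodium phosphate: 0.176 g × (1230 mL / 200 mL) = 1.082 g

boric acid 22.140 mg; ferric citrate 228.165 mg; monosodium phosphate 1.082 g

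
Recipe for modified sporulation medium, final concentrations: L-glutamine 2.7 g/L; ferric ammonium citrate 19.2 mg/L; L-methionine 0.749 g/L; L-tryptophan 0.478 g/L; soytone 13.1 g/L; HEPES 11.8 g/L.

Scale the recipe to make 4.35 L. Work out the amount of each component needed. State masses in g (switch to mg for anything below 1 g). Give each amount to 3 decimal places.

L-glutamine 11.745 g; ferric ammonium citrate 83.520 mg; L-methionine 3.258 g; L-tryptophan 2.079 g; soytone 56.985 g; HEPES 51.330 g

Scale factor relative to 1 L: 4.35.
L-glutamine: 2.7 g/L × 4.35 L = 11.745 g
ferric ammonium citrate: 19.2 mg/L × 4.35 L = 83.520 mg
L-methionine: 0.749 g/L × 4.35 L = 3.258 g
L-tryptophan: 0.478 g/L × 4.35 L = 2.079 g
soytone: 13.1 g/L × 4.35 L = 56.985 g
HEPES: 11.8 g/L × 4.35 L = 51.330 g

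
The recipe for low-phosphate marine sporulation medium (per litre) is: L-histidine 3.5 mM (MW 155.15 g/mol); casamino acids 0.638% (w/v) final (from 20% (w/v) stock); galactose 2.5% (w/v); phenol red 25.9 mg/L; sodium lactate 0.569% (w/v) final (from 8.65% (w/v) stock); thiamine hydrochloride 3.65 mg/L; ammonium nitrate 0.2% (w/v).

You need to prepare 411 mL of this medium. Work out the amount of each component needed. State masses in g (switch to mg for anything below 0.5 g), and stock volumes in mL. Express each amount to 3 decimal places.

L-histidine 223.183 mg; casamino acids 13.111 mL; galactose 10.275 g; phenol red 10.645 mg; sodium lactate 27.036 mL; thiamine hydrochloride 1.500 mg; ammonium nitrate 0.822 g

Scale factor relative to 1 L: 0.411.
L-histidine: 3.5 mmol/L × 155.15 mg/mmol × 0.411 L = 223.183 mg
casamino acids: C1V1 = C2V2 → 0.638% ÷ 20% × 411 mL = 13.111 mL
galactose: 2.5 g per 100 mL × 411 mL ÷ 100 = 10.275 g
phenol red: 25.9 mg/L × 0.411 L = 10.645 mg
sodium lactate: dilute stock: 0.569% ÷ 8.65% × 411 mL = 27.036 mL
thiamine hydrochloride: 3.65 mg/L × 0.411 L = 1.500 mg
ammonium nitrate: 0.2% w/v = 2 g/L → 2 × 0.411 L = 0.822 g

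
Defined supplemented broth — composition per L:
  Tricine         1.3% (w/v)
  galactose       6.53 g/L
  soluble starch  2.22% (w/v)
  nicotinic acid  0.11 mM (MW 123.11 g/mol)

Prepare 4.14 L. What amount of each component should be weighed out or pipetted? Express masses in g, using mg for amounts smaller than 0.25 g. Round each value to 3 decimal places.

Tricine 53.820 g; galactose 27.034 g; soluble starch 91.908 g; nicotinic acid 56.064 mg

Scale factor relative to 1 L: 4.14.
Tricine: 1.3% w/v = 13 g/L → 13 × 4.14 L = 53.820 g
galactose: 6.53 g/L × 4.14 L = 27.034 g
soluble starch: 2.22 g per 100 mL × 4140 mL ÷ 100 = 91.908 g
nicotinic acid: 0.11 mmol/L × 123.11 mg/mmol × 4.14 L = 56.064 mg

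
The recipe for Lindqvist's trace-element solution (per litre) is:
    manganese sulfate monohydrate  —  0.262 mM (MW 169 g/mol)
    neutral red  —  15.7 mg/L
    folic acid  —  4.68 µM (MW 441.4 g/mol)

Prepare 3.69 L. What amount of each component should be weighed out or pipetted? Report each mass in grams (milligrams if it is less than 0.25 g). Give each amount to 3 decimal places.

Scale factor relative to 1 L: 3.69.
manganese sulfate monohydrate: 0.262 mmol/L × 169 mg/mmol × 3.69 L = 163.386 mg
neutral red: 15.7 mg/L × 3.69 L = 57.933 mg
folic acid: 4.68 µmol/L × 441.4 g/mol × 3.69 L ÷ 1000 = 7.623 mg

manganese sulfate monohydrate 163.386 mg; neutral red 57.933 mg; folic acid 7.623 mg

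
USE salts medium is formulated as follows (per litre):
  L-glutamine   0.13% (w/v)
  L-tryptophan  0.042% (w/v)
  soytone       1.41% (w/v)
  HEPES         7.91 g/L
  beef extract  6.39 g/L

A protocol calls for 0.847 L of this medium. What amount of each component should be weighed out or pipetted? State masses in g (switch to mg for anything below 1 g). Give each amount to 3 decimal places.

Scale factor relative to 1 L: 0.847.
L-glutamine: 0.13% w/v = 1.3 g/L → 1.3 × 0.847 L = 1.101 g
L-tryptophan: 0.042% w/v = 0.42 g/L → 0.42 × 0.847 L = 0.35574 g = 355.740 mg
soytone: 1.41% w/v = 14.1 g/L → 14.1 × 0.847 L = 11.943 g
HEPES: 7.91 g/L × 0.847 L = 6.700 g
beef extract: 6.39 g/L × 0.847 L = 5.412 g

L-glutamine 1.101 g; L-tryptophan 355.740 mg; soytone 11.943 g; HEPES 6.700 g; beef extract 5.412 g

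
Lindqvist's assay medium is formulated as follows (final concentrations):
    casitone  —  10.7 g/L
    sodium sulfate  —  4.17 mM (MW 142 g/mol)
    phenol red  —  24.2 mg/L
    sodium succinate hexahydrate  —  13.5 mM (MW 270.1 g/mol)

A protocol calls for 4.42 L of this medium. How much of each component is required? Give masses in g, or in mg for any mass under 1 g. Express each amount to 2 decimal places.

Working volume: 4.42 L.
casitone: 10.7 g/L × 4.42 L = 47.29 g
sodium sulfate: 4.17 mmol/L × 142 g/mol × 4.42 L ÷ 1000 = 2.62 g
phenol red: 24.2 mg/L × 4.42 L = 106.96 mg
sodium succinate hexahydrate: 13.5 mmol/L × 270.1 g/mol × 4.42 L ÷ 1000 = 16.12 g

casitone 47.29 g; sodium sulfate 2.62 g; phenol red 106.96 mg; sodium succinate hexahydrate 16.12 g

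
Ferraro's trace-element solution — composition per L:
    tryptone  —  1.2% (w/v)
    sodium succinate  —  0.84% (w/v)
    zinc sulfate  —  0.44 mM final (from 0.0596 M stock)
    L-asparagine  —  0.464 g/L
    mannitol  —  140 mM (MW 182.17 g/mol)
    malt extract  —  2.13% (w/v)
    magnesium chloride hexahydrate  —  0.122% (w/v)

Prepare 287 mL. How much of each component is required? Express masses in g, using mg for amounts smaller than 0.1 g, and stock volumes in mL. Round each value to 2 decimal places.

Scale factor relative to 1 L: 0.287.
tryptone: 1.2 g per 100 mL × 287 mL ÷ 100 = 3.44 g
sodium succinate: 0.84% w/v = 8.4 g/L → 8.4 × 0.287 L = 2.41 g
zinc sulfate: V = C2·V2/C1 = 0.44 mM × 287 mL ÷ 59.6 mM = 2.12 mL
L-asparagine: 0.464 g/L × 0.287 L = 0.13 g
mannitol: 140 mmol/L × 182.17 g/mol × 0.287 L ÷ 1000 = 7.32 g
malt extract: 2.13 g per 100 mL × 287 mL ÷ 100 = 6.11 g
magnesium chloride hexahydrate: 0.122 g per 100 mL × 287 mL ÷ 100 = 0.35 g

tryptone 3.44 g; sodium succinate 2.41 g; zinc sulfate 2.12 mL; L-asparagine 0.13 g; mannitol 7.32 g; malt extract 6.11 g; magnesium chloride hexahydrate 0.35 g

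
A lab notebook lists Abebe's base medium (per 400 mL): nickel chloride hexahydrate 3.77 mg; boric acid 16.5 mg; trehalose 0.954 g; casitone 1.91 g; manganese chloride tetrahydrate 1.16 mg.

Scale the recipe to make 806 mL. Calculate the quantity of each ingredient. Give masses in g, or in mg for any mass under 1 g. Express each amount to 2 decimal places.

Scale factor = 806 mL / 400 mL = 2.015.
nickel chloride hexahydrate: 3.77 mg × (806 mL / 400 mL) = 7.60 mg
boric acid: 16.5 mg × (806 mL / 400 mL) = 33.25 mg
trehalose: 0.954 g × (806 mL / 400 mL) = 1.92 g
casitone: 1.91 g × (806 mL / 400 mL) = 3.85 g
manganese chloride tetrahydrate: 1.16 mg × (806 mL / 400 mL) = 2.34 mg

nickel chloride hexahydrate 7.60 mg; boric acid 33.25 mg; trehalose 1.92 g; casitone 3.85 g; manganese chloride tetrahydrate 2.34 mg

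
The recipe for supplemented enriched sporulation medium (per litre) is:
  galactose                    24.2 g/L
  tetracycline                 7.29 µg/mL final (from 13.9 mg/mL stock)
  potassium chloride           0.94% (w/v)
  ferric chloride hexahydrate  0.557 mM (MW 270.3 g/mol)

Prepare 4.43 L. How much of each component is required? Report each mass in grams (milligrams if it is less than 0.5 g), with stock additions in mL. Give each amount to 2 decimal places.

galactose 107.21 g; tetracycline 2.32 mL; potassium chloride 41.64 g; ferric chloride hexahydrate 0.67 g

Working volume: 4.43 L.
galactose: 24.2 g/L × 4.43 L = 107.21 g
tetracycline: dilute stock: 7.29 µg/mL × 4430 mL ÷ 13900 µg/mL = 2.32 mL
potassium chloride: 0.94 g per 100 mL × 4430 mL ÷ 100 = 41.64 g
ferric chloride hexahydrate: 0.557 mmol/L × 270.3 g/mol × 4.43 L ÷ 1000 = 0.67 g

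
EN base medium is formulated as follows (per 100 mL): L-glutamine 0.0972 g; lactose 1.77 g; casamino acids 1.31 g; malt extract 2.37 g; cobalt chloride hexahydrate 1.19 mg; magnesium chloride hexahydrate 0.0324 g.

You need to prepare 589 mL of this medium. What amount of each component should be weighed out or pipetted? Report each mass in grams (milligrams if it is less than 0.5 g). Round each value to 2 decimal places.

Scale factor = 589 mL / 100 mL = 5.89.
L-glutamine: 0.0972 g × (589 mL / 100 mL) = 0.57 g
lactose: 1.77 g × (589 mL / 100 mL) = 10.43 g
casamino acids: 1.31 g × (589 mL / 100 mL) = 7.72 g
malt extract: 2.37 g × (589 mL / 100 mL) = 13.96 g
cobalt chloride hexahydrate: 1.19 mg × (589 mL / 100 mL) = 7.01 mg
magnesium chloride hexahydrate: 0.0324 g × (589 mL / 100 mL) = 0.190836 g = 190.84 mg

L-glutamine 0.57 g; lactose 10.43 g; casamino acids 7.72 g; malt extract 13.96 g; cobalt chloride hexahydrate 7.01 mg; magnesium chloride hexahydrate 190.84 mg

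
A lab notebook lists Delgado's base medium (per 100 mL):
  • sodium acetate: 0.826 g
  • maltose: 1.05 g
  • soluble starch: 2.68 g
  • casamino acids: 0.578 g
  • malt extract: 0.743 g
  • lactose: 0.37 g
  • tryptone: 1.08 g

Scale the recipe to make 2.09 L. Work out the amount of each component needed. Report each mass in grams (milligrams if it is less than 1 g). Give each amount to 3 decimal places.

sodium acetate 17.263 g; maltose 21.945 g; soluble starch 56.012 g; casamino acids 12.080 g; malt extract 15.529 g; lactose 7.733 g; tryptone 22.572 g

Ratio of target to recipe volume: 2090 / 100 = 20.9.
sodium acetate: 0.826 g × (2090 mL / 100 mL) = 17.263 g
maltose: 1.05 g × (2090 mL / 100 mL) = 21.945 g
soluble starch: 2.68 g × (2090 mL / 100 mL) = 56.012 g
casamino acids: 0.578 g × (2090 mL / 100 mL) = 12.080 g
malt extract: 0.743 g × (2090 mL / 100 mL) = 15.529 g
lactose: 0.37 g × (2090 mL / 100 mL) = 7.733 g
tryptone: 1.08 g × (2090 mL / 100 mL) = 22.572 g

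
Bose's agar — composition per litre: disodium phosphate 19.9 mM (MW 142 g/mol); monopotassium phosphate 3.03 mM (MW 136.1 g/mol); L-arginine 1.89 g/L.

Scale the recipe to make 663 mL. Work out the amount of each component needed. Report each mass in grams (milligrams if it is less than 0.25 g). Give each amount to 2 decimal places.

disodium phosphate 1.87 g; monopotassium phosphate 0.27 g; L-arginine 1.25 g

Target volume = 663 mL = 0.663 L.
disodium phosphate: 19.9 mmol/L × 142 g/mol × 0.663 L ÷ 1000 = 1.87 g
monopotassium phosphate: 3.03 mmol/L × 136.1 g/mol × 0.663 L ÷ 1000 = 0.27 g
L-arginine: 1.89 g/L × 0.663 L = 1.25 g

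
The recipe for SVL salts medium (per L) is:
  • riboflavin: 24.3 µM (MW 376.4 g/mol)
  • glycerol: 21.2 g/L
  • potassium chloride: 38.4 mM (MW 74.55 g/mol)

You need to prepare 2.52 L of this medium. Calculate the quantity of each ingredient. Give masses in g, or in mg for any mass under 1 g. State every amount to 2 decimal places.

riboflavin 23.05 mg; glycerol 53.42 g; potassium chloride 7.21 g

Scale factor relative to 1 L: 2.52.
riboflavin: 24.3 µmol/L × 376.4 g/mol × 2.52 L ÷ 1000 = 23.05 mg
glycerol: 21.2 g/L × 2.52 L = 53.42 g
potassium chloride: 38.4 mmol/L × 74.55 g/mol × 2.52 L ÷ 1000 = 7.21 g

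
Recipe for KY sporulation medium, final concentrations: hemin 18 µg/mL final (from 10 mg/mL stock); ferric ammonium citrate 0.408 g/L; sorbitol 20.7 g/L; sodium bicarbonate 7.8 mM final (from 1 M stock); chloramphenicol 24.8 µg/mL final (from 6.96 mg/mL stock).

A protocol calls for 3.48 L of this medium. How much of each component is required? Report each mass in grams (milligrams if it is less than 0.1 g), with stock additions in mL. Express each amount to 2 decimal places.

hemin 6.26 mL; ferric ammonium citrate 1.42 g; sorbitol 72.04 g; sodium bicarbonate 27.14 mL; chloramphenicol 12.40 mL

Working volume: 3.48 L.
hemin: C1V1 = C2V2 → 18 µg/mL × 3480 mL ÷ 10000 µg/mL = 6.26 mL
ferric ammonium citrate: 0.408 g/L × 3.48 L = 1.42 g
sorbitol: 20.7 g/L × 3.48 L = 72.04 g
sodium bicarbonate: dilute stock: 7.8 mM × 3480 mL ÷ 1000 mM = 27.14 mL
chloramphenicol: C1V1 = C2V2 → 24.8 µg/mL × 3480 mL ÷ 6960 µg/mL = 12.40 mL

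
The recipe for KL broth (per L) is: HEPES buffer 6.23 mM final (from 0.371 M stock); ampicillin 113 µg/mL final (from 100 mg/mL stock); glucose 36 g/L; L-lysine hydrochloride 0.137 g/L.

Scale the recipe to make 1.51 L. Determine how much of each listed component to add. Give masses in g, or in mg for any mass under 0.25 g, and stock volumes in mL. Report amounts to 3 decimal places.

Scale factor relative to 1 L: 1.51.
HEPES buffer: dilute stock: 6.23 mM × 1510 mL ÷ 371 mM = 25.357 mL
ampicillin: V = C2·V2/C1 = 113 µg/mL × 1510 mL ÷ 100000 µg/mL = 1.706 mL
glucose: 36 g/L × 1.51 L = 54.360 g
L-lysine hydrochloride: 0.137 g/L × 1.51 L = 0.20687 g = 206.870 mg

HEPES buffer 25.357 mL; ampicillin 1.706 mL; glucose 54.360 g; L-lysine hydrochloride 206.870 mg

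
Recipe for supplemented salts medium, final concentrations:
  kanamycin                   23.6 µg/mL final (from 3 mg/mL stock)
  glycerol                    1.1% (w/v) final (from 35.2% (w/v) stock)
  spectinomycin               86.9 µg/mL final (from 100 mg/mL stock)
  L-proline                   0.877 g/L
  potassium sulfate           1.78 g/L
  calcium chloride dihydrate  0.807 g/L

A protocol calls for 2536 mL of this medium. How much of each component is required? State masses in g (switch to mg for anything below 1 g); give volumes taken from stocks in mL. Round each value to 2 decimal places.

kanamycin 19.95 mL; glycerol 79.25 mL; spectinomycin 2.20 mL; L-proline 2.22 g; potassium sulfate 4.51 g; calcium chloride dihydrate 2.05 g

Scale factor relative to 1 L: 2.536.
kanamycin: V = C2·V2/C1 = 23.6 µg/mL × 2536 mL ÷ 3000 µg/mL = 19.95 mL
glycerol: dilute stock: 1.1% ÷ 35.2% × 2536 mL = 79.25 mL
spectinomycin: dilute stock: 86.9 µg/mL × 2536 mL ÷ 100000 µg/mL = 2.20 mL
L-proline: 0.877 g/L × 2.536 L = 2.22 g
potassium sulfate: 1.78 g/L × 2.536 L = 4.51 g
calcium chloride dihydrate: 0.807 g/L × 2.536 L = 2.05 g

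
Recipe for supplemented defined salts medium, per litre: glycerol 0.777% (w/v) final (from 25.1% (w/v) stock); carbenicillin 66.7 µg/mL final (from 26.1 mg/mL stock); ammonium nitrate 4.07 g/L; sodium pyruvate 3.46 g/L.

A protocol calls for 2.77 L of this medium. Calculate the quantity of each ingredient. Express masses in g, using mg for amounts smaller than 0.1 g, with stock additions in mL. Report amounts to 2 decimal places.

Working volume: 2.77 L.
glycerol: dilute stock: 0.777% ÷ 25.1% × 2770 mL = 85.75 mL
carbenicillin: dilute stock: 66.7 µg/mL × 2770 mL ÷ 26100 µg/mL = 7.08 mL
ammonium nitrate: 4.07 g/L × 2.77 L = 11.27 g
sodium pyruvate: 3.46 g/L × 2.77 L = 9.58 g

glycerol 85.75 mL; carbenicillin 7.08 mL; ammonium nitrate 11.27 g; sodium pyruvate 9.58 g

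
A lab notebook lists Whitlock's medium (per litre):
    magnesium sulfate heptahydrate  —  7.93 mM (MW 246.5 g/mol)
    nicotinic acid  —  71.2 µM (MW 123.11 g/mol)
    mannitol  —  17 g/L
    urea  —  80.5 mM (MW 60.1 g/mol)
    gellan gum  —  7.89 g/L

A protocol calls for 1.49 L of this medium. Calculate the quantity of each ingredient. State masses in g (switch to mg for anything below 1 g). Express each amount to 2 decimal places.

Scale factor relative to 1 L: 1.49.
magnesium sulfate heptahydrate: 7.93 mmol/L × 246.5 g/mol × 1.49 L ÷ 1000 = 2.91 g
nicotinic acid: 71.2 µmol/L × 123.11 g/mol × 1.49 L ÷ 1000 = 13.06 mg
mannitol: 17 g/L × 1.49 L = 25.33 g
urea: 80.5 mmol/L × 60.1 g/mol × 1.49 L ÷ 1000 = 7.21 g
gellan gum: 7.89 g/L × 1.49 L = 11.76 g

magnesium sulfate heptahydrate 2.91 g; nicotinic acid 13.06 mg; mannitol 25.33 g; urea 7.21 g; gellan gum 11.76 g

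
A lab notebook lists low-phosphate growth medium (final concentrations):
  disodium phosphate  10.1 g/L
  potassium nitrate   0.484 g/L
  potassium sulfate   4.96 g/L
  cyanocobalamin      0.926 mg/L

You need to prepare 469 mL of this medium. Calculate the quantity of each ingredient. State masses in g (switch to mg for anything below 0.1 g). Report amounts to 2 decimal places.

disodium phosphate 4.74 g; potassium nitrate 0.23 g; potassium sulfate 2.33 g; cyanocobalamin 0.43 mg

Working volume: 469 mL = 0.469 L.
disodium phosphate: 10.1 g/L × 0.469 L = 4.74 g
potassium nitrate: 0.484 g/L × 0.469 L = 0.23 g
potassium sulfate: 4.96 g/L × 0.469 L = 2.33 g
cyanocobalamin: 0.926 mg/L × 0.469 L = 0.43 mg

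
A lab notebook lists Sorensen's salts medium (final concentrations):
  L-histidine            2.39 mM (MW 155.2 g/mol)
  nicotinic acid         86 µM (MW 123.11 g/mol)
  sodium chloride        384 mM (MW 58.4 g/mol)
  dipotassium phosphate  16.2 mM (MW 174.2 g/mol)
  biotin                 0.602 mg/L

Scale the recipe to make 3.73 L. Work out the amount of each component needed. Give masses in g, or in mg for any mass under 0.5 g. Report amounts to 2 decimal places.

Scale factor relative to 1 L: 3.73.
L-histidine: 2.39 mmol/L × 155.2 g/mol × 3.73 L ÷ 1000 = 1.38 g
nicotinic acid: 86 µmol/L × 123.11 g/mol × 3.73 L ÷ 1000 = 39.49 mg
sodium chloride: 384 mmol/L × 58.4 g/mol × 3.73 L ÷ 1000 = 83.65 g
dipotassium phosphate: 16.2 mmol/L × 174.2 g/mol × 3.73 L ÷ 1000 = 10.53 g
biotin: 0.602 mg/L × 3.73 L = 2.25 mg

L-histidine 1.38 g; nicotinic acid 39.49 mg; sodium chloride 83.65 g; dipotassium phosphate 10.53 g; biotin 2.25 mg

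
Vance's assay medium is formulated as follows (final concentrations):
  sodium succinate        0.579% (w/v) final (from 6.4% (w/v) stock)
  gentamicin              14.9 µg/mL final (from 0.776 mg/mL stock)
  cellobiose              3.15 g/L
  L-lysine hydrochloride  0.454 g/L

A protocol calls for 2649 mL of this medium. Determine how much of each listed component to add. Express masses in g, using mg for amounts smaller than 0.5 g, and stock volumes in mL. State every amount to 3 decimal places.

Scale factor relative to 1 L: 2.649.
sodium succinate: dilute stock: 0.579% ÷ 6.4% × 2649 mL = 239.652 mL
gentamicin: V = C2·V2/C1 = 14.9 µg/mL × 2649 mL ÷ 776 µg/mL = 50.864 mL
cellobiose: 3.15 g/L × 2.649 L = 8.344 g
L-lysine hydrochloride: 0.454 g/L × 2.649 L = 1.203 g

sodium succinate 239.652 mL; gentamicin 50.864 mL; cellobiose 8.344 g; L-lysine hydrochloride 1.203 g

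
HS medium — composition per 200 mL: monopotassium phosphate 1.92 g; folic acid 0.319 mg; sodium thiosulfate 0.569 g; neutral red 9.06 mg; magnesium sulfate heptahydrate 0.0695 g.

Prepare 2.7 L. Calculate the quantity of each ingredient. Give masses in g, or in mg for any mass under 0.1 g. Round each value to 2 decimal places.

Scale factor = 2700 mL / 200 mL = 13.5.
monopotassium phosphate: 1.92 g × (2700 mL / 200 mL) = 25.92 g
folic acid: 0.319 mg × (2700 mL / 200 mL) = 4.31 mg
sodium thiosulfate: 0.569 g × (2700 mL / 200 mL) = 7.68 g
neutral red: 9.06 mg × (2700 mL / 200 mL) = 122.31 mg = 0.12 g
magnesium sulfate heptahydrate: 0.0695 g × (2700 mL / 200 mL) = 0.94 g

monopotassium phosphate 25.92 g; folic acid 4.31 mg; sodium thiosulfate 7.68 g; neutral red 0.12 g; magnesium sulfate heptahydrate 0.94 g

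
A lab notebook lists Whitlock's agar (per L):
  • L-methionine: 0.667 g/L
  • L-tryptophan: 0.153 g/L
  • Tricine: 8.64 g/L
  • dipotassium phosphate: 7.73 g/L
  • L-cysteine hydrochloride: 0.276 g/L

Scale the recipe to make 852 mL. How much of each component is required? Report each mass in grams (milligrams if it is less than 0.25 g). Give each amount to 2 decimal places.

Target volume = 852 mL = 0.852 L.
L-methionine: 0.667 g/L × 0.852 L = 0.57 g
L-tryptophan: 0.153 g/L × 0.852 L = 0.130356 g = 130.36 mg
Tricine: 8.64 g/L × 0.852 L = 7.36 g
dipotassium phosphate: 7.73 g/L × 0.852 L = 6.59 g
L-cysteine hydrochloride: 0.276 g/L × 0.852 L = 0.235152 g = 235.15 mg

L-methionine 0.57 g; L-tryptophan 130.36 mg; Tricine 7.36 g; dipotassium phosphate 6.59 g; L-cysteine hydrochloride 235.15 mg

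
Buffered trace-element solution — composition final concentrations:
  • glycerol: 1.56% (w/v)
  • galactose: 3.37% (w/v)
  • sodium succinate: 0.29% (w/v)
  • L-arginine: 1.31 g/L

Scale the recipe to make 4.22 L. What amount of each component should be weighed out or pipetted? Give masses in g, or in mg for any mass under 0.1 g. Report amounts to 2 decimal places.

Working volume: 4.22 L.
glycerol: 1.56% w/v = 15.6 g/L → 15.6 × 4.22 L = 65.83 g
galactose: 3.37% w/v = 33.7 g/L → 33.7 × 4.22 L = 142.21 g
sodium succinate: 0.29% w/v = 2.9 g/L → 2.9 × 4.22 L = 12.24 g
L-arginine: 1.31 g/L × 4.22 L = 5.53 g

glycerol 65.83 g; galactose 142.21 g; sodium succinate 12.24 g; L-arginine 5.53 g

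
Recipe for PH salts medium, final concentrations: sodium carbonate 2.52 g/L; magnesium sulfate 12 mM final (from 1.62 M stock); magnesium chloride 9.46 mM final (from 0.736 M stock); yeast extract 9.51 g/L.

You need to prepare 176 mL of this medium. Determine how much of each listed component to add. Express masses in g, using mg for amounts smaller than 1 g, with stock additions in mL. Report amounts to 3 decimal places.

Working volume: 176 mL = 0.176 L.
sodium carbonate: 2.52 g/L × 0.176 L = 0.44352 g = 443.520 mg
magnesium sulfate: dilute stock: 12 mM × 176 mL ÷ 1620 mM = 1.304 mL
magnesium chloride: C1V1 = C2V2 → 9.46 mM × 176 mL ÷ 736 mM = 2.262 mL
yeast extract: 9.51 g/L × 0.176 L = 1.674 g

sodium carbonate 443.520 mg; magnesium sulfate 1.304 mL; magnesium chloride 2.262 mL; yeast extract 1.674 g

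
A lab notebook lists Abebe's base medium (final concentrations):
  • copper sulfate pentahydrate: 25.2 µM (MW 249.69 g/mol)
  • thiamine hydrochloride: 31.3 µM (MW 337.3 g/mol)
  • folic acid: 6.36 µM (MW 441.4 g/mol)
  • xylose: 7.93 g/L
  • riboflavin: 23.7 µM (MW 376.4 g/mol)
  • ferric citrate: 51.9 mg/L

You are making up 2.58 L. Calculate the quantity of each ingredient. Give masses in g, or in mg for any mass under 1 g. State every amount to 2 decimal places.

copper sulfate pentahydrate 16.23 mg; thiamine hydrochloride 27.24 mg; folic acid 7.24 mg; xylose 20.46 g; riboflavin 23.02 mg; ferric citrate 133.90 mg

Working volume: 2.58 L.
copper sulfate pentahydrate: 25.2 µmol/L × 249.69 g/mol × 2.58 L ÷ 1000 = 16.23 mg
thiamine hydrochloride: 31.3 µmol/L × 337.3 g/mol × 2.58 L ÷ 1000 = 27.24 mg
folic acid: 6.36 µmol/L × 441.4 g/mol × 2.58 L ÷ 1000 = 7.24 mg
xylose: 7.93 g/L × 2.58 L = 20.46 g
riboflavin: 23.7 µmol/L × 376.4 g/mol × 2.58 L ÷ 1000 = 23.02 mg
ferric citrate: 51.9 mg/L × 2.58 L = 133.90 mg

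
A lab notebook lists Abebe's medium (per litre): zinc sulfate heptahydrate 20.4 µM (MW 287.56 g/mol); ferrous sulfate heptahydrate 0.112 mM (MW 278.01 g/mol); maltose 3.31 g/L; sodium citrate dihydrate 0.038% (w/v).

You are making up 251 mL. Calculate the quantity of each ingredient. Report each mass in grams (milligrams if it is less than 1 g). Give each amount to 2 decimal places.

Working volume: 251 mL = 0.251 L.
zinc sulfate heptahydrate: 20.4 µmol/L × 287.56 g/mol × 0.251 L ÷ 1000 = 1.47 mg
ferrous sulfate heptahydrate: 0.112 mmol/L × 278.01 mg/mmol × 0.251 L = 7.82 mg
maltose: 3.31 g/L × 0.251 L = 0.83081 g = 830.81 mg
sodium citrate dihydrate: 0.038 g per 100 mL × 251 mL ÷ 100 = 0.09538 g = 95.38 mg

zinc sulfate heptahydrate 1.47 mg; ferrous sulfate heptahydrate 7.82 mg; maltose 830.81 mg; sodium citrate dihydrate 95.38 mg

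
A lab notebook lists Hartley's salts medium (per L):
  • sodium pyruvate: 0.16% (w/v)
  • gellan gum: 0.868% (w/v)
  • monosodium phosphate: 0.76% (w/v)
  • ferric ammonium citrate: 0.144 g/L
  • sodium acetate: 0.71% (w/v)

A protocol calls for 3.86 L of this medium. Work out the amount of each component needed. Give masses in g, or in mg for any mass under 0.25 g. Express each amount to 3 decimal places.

sodium pyruvate 6.176 g; gellan gum 33.505 g; monosodium phosphate 29.336 g; ferric ammonium citrate 0.556 g; sodium acetate 27.406 g

Working volume: 3.86 L.
sodium pyruvate: 0.16% w/v = 1.6 g/L → 1.6 × 3.86 L = 6.176 g
gellan gum: 0.868% w/v = 8.68 g/L → 8.68 × 3.86 L = 33.505 g
monosodium phosphate: 0.76 g per 100 mL × 3860 mL ÷ 100 = 29.336 g
ferric ammonium citrate: 0.144 g/L × 3.86 L = 0.556 g
sodium acetate: 0.71 g per 100 mL × 3860 mL ÷ 100 = 27.406 g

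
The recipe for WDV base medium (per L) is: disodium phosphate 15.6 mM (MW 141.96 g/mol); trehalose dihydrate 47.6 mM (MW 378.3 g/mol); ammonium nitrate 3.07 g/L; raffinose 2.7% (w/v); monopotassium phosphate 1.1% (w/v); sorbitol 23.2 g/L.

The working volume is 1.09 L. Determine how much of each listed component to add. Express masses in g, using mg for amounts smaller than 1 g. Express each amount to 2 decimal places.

Scale factor relative to 1 L: 1.09.
disodium phosphate: 15.6 mmol/L × 141.96 g/mol × 1.09 L ÷ 1000 = 2.41 g
trehalose dihydrate: 47.6 mmol/L × 378.3 g/mol × 1.09 L ÷ 1000 = 19.63 g
ammonium nitrate: 3.07 g/L × 1.09 L = 3.35 g
raffinose: 2.7 g per 100 mL × 1090 mL ÷ 100 = 29.43 g
monopotassium phosphate: 1.1 g per 100 mL × 1090 mL ÷ 100 = 11.99 g
sorbitol: 23.2 g/L × 1.09 L = 25.29 g

disodium phosphate 2.41 g; trehalose dihydrate 19.63 g; ammonium nitrate 3.35 g; raffinose 29.43 g; monopotassium phosphate 11.99 g; sorbitol 25.29 g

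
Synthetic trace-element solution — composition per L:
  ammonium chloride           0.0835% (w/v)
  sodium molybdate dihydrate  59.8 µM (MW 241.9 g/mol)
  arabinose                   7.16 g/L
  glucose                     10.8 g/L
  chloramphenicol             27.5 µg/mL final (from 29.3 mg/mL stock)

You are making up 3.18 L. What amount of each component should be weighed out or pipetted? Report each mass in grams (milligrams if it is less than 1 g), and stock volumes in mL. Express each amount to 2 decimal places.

Working volume: 3.18 L.
ammonium chloride: 0.0835% w/v = 0.835 g/L → 0.835 × 3.18 L = 2.66 g
sodium molybdate dihydrate: 59.8 µmol/L × 241.9 g/mol × 3.18 L ÷ 1000 = 46.00 mg
arabinose: 7.16 g/L × 3.18 L = 22.77 g
glucose: 10.8 g/L × 3.18 L = 34.34 g
chloramphenicol: dilute stock: 27.5 µg/mL × 3180 mL ÷ 29300 µg/mL = 2.98 mL

ammonium chloride 2.66 g; sodium molybdate dihydrate 46.00 mg; arabinose 22.77 g; glucose 34.34 g; chloramphenicol 2.98 mL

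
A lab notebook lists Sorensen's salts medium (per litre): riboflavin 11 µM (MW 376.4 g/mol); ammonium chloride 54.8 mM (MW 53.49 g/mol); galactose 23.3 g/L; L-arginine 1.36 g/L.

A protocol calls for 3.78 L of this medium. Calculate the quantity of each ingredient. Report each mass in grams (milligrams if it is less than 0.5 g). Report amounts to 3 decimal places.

Scale factor relative to 1 L: 3.78.
riboflavin: 11 µmol/L × 376.4 g/mol × 3.78 L ÷ 1000 = 15.651 mg
ammonium chloride: 54.8 mmol/L × 53.49 g/mol × 3.78 L ÷ 1000 = 11.080 g
galactose: 23.3 g/L × 3.78 L = 88.074 g
L-arginine: 1.36 g/L × 3.78 L = 5.141 g

riboflavin 15.651 mg; ammonium chloride 11.080 g; galactose 88.074 g; L-arginine 5.141 g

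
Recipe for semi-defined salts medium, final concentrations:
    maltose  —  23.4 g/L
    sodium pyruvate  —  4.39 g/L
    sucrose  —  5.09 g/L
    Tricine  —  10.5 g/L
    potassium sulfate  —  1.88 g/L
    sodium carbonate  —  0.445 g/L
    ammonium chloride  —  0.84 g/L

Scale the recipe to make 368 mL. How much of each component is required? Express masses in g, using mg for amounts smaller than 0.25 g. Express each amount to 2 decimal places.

Target volume = 368 mL = 0.368 L.
maltose: 23.4 g/L × 0.368 L = 8.61 g
sodium pyruvate: 4.39 g/L × 0.368 L = 1.62 g
sucrose: 5.09 g/L × 0.368 L = 1.87 g
Tricine: 10.5 g/L × 0.368 L = 3.86 g
potassium sulfate: 1.88 g/L × 0.368 L = 0.69 g
sodium carbonate: 0.445 g/L × 0.368 L = 0.16376 g = 163.76 mg
ammonium chloride: 0.84 g/L × 0.368 L = 0.31 g

maltose 8.61 g; sodium pyruvate 1.62 g; sucrose 1.87 g; Tricine 3.86 g; potassium sulfate 0.69 g; sodium carbonate 163.76 mg; ammonium chloride 0.31 g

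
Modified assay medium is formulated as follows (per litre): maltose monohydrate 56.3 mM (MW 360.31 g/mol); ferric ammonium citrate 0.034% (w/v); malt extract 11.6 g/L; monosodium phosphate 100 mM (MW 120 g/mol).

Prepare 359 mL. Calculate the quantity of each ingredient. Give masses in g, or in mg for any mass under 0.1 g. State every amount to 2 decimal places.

Target volume = 359 mL = 0.359 L.
maltose monohydrate: 56.3 mmol/L × 360.31 g/mol × 0.359 L ÷ 1000 = 7.28 g
ferric ammonium citrate: 0.034% w/v = 0.34 g/L → 0.34 × 0.359 L = 0.12 g
malt extract: 11.6 g/L × 0.359 L = 4.16 g
monosodium phosphate: 100 mmol/L × 120 g/mol × 0.359 L ÷ 1000 = 4.31 g

maltose monohydrate 7.28 g; ferric ammonium citrate 0.12 g; malt extract 4.16 g; monosodium phosphate 4.31 g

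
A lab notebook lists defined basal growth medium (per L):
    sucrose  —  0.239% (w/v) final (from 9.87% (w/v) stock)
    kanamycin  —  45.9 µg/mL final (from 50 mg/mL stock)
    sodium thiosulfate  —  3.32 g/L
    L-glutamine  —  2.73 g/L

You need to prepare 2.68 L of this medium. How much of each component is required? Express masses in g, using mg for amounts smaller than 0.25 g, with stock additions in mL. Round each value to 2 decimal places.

sucrose 64.90 mL; kanamycin 2.46 mL; sodium thiosulfate 8.90 g; L-glutamine 7.32 g

Working volume: 2.68 L.
sucrose: dilute stock: 0.239% ÷ 9.87% × 2680 mL = 64.90 mL
kanamycin: dilute stock: 45.9 µg/mL × 2680 mL ÷ 50000 µg/mL = 2.46 mL
sodium thiosulfate: 3.32 g/L × 2.68 L = 8.90 g
L-glutamine: 2.73 g/L × 2.68 L = 7.32 g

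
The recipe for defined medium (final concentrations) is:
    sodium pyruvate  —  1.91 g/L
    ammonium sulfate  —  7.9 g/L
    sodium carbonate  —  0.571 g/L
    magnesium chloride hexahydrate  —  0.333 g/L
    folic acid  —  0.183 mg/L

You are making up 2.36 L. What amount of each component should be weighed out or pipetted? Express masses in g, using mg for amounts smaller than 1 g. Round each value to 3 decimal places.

Scale factor relative to 1 L: 2.36.
sodium pyruvate: 1.91 g/L × 2.36 L = 4.508 g
ammonium sulfate: 7.9 g/L × 2.36 L = 18.644 g
sodium carbonate: 0.571 g/L × 2.36 L = 1.348 g
magnesium chloride hexahydrate: 0.333 g/L × 2.36 L = 0.78588 g = 785.880 mg
folic acid: 0.183 mg/L × 2.36 L = 0.432 mg

sodium pyruvate 4.508 g; ammonium sulfate 18.644 g; sodium carbonate 1.348 g; magnesium chloride hexahydrate 785.880 mg; folic acid 0.432 mg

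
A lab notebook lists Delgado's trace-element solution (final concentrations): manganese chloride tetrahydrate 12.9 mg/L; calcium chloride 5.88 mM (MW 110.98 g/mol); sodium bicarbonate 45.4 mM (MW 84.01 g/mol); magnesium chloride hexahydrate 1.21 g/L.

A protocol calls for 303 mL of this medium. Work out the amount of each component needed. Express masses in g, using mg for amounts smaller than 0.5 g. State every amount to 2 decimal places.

Target volume = 303 mL = 0.303 L.
manganese chloride tetrahydrate: 12.9 mg/L × 0.303 L = 3.91 mg
calcium chloride: 5.88 mmol/L × 110.98 mg/mmol × 0.303 L = 197.73 mg
sodium bicarbonate: 45.4 mmol/L × 84.01 g/mol × 0.303 L ÷ 1000 = 1.16 g
magnesium chloride hexahydrate: 1.21 g/L × 0.303 L = 0.36663 g = 366.63 mg

manganese chloride tetrahydrate 3.91 mg; calcium chloride 197.73 mg; sodium bicarbonate 1.16 g; magnesium chloride hexahydrate 366.63 mg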